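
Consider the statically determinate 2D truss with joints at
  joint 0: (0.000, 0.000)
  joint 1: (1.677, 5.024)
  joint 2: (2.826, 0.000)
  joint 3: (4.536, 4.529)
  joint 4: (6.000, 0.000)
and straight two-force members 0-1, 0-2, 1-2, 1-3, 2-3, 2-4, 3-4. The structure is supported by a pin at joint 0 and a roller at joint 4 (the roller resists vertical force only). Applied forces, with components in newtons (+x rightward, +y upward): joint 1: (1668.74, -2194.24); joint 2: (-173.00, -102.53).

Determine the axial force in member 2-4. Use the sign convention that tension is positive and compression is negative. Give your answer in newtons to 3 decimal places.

665.531

N=5 nodes, M=7 members, R=3 reactions → 2N=10, M+R=10
member 0 (0-1): L=5.2965, (cx,cy)=(0.3166,0.9486)
member 1 (0-2): L=2.8260, (cx,cy)=(1.0000,0.0000)
member 2 (1-2): L=5.1537, (cx,cy)=(0.2229,-0.9748)
member 3 (1-3): L=2.9015, (cx,cy)=(0.9853,-0.1706)
member 4 (2-3): L=4.8411, (cx,cy)=(0.3532,0.9355)
member 5 (2-4): L=3.1740, (cx,cy)=(1.0000,0.0000)
member 6 (3-4): L=4.7597, (cx,cy)=(0.3076,-0.9515)
solve A·x = −loads:
  F[0-1] = -250.8001 N (compression)
  F[0-2] = +1575.1494 N (tension)
  F[1-2] = -1766.3099 N (compression)
  F[1-3] = -1374.5073 N (compression)
  F[2-3] = +1950.0914 N (tension)
  F[2-4] = +665.5311 N (tension)
  F[3-4] = -2163.7678 N (compression)
  Rx@0 = -1495.7400 N
  Ry@0 = +237.8967 N
  Ry@4 = +2058.8733 N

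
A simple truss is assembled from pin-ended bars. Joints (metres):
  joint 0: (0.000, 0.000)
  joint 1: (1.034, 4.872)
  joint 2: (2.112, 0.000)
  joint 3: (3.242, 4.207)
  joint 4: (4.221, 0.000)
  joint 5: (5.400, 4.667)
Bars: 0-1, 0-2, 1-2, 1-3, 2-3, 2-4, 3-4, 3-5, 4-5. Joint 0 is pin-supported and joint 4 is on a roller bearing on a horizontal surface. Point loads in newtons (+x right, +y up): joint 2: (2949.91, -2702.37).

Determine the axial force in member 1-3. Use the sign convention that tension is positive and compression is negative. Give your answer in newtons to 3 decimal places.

N=6 nodes, M=9 members, R=3 reactions → 2N=12, M+R=12
member 0 (0-1): L=4.9805, (cx,cy)=(0.2076,0.9782)
member 1 (0-2): L=2.1120, (cx,cy)=(1.0000,0.0000)
member 2 (1-2): L=4.9898, (cx,cy)=(0.2160,-0.9764)
member 3 (1-3): L=2.3060, (cx,cy)=(0.9575,-0.2884)
member 4 (2-3): L=4.3561, (cx,cy)=(0.2594,0.9658)
member 5 (2-4): L=2.1090, (cx,cy)=(1.0000,0.0000)
member 6 (3-4): L=4.3194, (cx,cy)=(0.2267,-0.9740)
member 7 (3-5): L=2.2065, (cx,cy)=(0.9780,0.2085)
member 8 (4-5): L=4.8136, (cx,cy)=(0.2449,0.9695)
solve A·x = −loads:
  F[0-1] = -1380.2988 N (compression)
  F[0-2] = +3236.4725 N (tension)
  F[1-2] = +1576.3213 N (tension)
  F[1-3] = -654.9342 N (compression)
  F[2-3] = +1204.5060 N (tension)
  F[2-4] = +314.6542 N (tension)
  F[3-4] = -1388.2738 N (compression)
  F[3-5] = -0.0000 N (tension)
  F[4-5] = -0.0000 N (tension)
  Rx@0 = -2949.9100 N
  Ry@0 = +1350.2247 N
  Ry@4 = +1352.1453 N

-654.934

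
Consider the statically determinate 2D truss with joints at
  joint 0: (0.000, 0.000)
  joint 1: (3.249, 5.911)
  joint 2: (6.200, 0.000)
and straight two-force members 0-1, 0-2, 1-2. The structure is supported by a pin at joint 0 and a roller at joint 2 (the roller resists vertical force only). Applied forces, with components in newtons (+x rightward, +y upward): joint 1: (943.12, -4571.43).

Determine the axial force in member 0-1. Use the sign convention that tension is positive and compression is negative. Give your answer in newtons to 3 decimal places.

N=3 nodes, M=3 members, R=3 reactions → 2N=6, M+R=6
member 0 (0-1): L=6.7451, (cx,cy)=(0.4817,0.8763)
member 1 (0-2): L=6.2000, (cx,cy)=(1.0000,0.0000)
member 2 (1-2): L=6.6067, (cx,cy)=(0.4467,-0.8947)
solve A·x = −loads:
  F[0-1] = -1456.8417 N (compression)
  F[0-2] = +1644.8594 N (tension)
  F[1-2] = -3682.5049 N (compression)
  Rx@0 = -943.1200 N
  Ry@0 = +1276.6948 N
  Ry@2 = +3294.7352 N

-1456.842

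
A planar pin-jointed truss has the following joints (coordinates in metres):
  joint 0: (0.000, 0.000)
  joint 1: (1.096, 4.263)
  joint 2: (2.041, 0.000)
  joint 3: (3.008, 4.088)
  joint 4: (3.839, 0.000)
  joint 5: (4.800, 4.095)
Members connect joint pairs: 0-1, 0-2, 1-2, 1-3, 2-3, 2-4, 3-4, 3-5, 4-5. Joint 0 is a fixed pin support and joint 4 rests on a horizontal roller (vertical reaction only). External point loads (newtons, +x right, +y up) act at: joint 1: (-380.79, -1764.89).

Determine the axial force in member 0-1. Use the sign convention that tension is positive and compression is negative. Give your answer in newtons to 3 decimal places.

-1738.637

N=6 nodes, M=9 members, R=3 reactions → 2N=12, M+R=12
member 0 (0-1): L=4.4016, (cx,cy)=(0.2490,0.9685)
member 1 (0-2): L=2.0410, (cx,cy)=(1.0000,0.0000)
member 2 (1-2): L=4.3665, (cx,cy)=(0.2164,-0.9763)
member 3 (1-3): L=1.9200, (cx,cy)=(0.9958,-0.0911)
member 4 (2-3): L=4.2008, (cx,cy)=(0.2302,0.9731)
member 5 (2-4): L=1.7980, (cx,cy)=(1.0000,0.0000)
member 6 (3-4): L=4.1716, (cx,cy)=(0.1992,-0.9800)
member 7 (3-5): L=1.7920, (cx,cy)=(1.0000,0.0039)
member 8 (4-5): L=4.2063, (cx,cy)=(0.2285,0.9736)
solve A·x = −loads:
  F[0-1] = -1738.6366 N (compression)
  F[0-2] = +52.1278 N (tension)
  F[1-2] = -79.7107 N (compression)
  F[1-3] = -35.0225 N (compression)
  F[2-3] = +79.9691 N (tension)
  F[2-4] = +16.4683 N (tension)
  F[3-4] = -82.6706 N (compression)
  F[3-5] = +0.0000 N (tension)
  F[4-5] = -0.0000 N (compression)
  Rx@0 = +380.7900 N
  Ry@0 = +1683.8763 N
  Ry@4 = +81.0137 N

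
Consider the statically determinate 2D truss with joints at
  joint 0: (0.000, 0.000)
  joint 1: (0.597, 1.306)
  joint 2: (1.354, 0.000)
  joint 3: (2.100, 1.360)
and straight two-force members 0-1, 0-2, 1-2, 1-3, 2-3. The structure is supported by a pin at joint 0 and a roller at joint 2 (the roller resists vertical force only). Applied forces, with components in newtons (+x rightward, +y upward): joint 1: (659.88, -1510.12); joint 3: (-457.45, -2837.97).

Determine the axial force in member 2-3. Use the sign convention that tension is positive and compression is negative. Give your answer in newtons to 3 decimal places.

-3282.836

N=4 nodes, M=5 members, R=3 reactions → 2N=8, M+R=8
member 0 (0-1): L=1.4360, (cx,cy)=(0.4157,0.9095)
member 1 (0-2): L=1.3540, (cx,cy)=(1.0000,0.0000)
member 2 (1-2): L=1.5095, (cx,cy)=(0.5015,-0.8652)
member 3 (1-3): L=1.5040, (cx,cy)=(0.9994,0.0359)
member 4 (2-3): L=1.5512, (cx,cy)=(0.4809,0.8768)
solve A·x = −loads:
  F[0-1] = +985.5433 N (tension)
  F[0-2] = -207.3030 N (compression)
  F[1-2] = -2734.9166 N (compression)
  F[1-3] = +1122.0829 N (tension)
  F[2-3] = -3282.8357 N (compression)
  Rx@0 = -202.4300 N
  Ry@0 = -896.3339 N
  Ry@2 = +5244.4239 N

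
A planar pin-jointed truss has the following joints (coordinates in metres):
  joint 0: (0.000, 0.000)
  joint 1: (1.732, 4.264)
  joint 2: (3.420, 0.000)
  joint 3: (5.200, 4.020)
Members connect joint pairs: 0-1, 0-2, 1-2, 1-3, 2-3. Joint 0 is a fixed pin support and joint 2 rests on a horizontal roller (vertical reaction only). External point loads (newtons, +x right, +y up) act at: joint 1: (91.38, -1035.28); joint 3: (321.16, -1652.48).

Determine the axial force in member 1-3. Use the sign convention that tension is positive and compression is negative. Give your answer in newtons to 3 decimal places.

1023.570

N=4 nodes, M=5 members, R=3 reactions → 2N=8, M+R=8
member 0 (0-1): L=4.6023, (cx,cy)=(0.3763,0.9265)
member 1 (0-2): L=3.4200, (cx,cy)=(1.0000,0.0000)
member 2 (1-2): L=4.5860, (cx,cy)=(0.3681,-0.9298)
member 3 (1-3): L=3.4766, (cx,cy)=(0.9975,-0.0702)
member 4 (2-3): L=4.3965, (cx,cy)=(0.4049,0.9144)
solve A·x = −loads:
  F[0-1] = +907.2104 N (tension)
  F[0-2] = +71.1291 N (tension)
  F[1-2] = -2094.6955 N (compression)
  F[1-3] = +1023.5702 N (tension)
  F[2-3] = -1728.6610 N (compression)
  Rx@0 = -412.5400 N
  Ry@0 = -840.5173 N
  Ry@2 = +3528.2773 N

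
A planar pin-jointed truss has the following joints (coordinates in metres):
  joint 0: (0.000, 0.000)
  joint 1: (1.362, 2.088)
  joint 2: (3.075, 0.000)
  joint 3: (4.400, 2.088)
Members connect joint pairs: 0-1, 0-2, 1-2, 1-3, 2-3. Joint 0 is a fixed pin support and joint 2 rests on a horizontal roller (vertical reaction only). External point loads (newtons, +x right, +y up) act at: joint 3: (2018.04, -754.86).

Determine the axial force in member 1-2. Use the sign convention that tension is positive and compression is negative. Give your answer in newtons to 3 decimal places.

N=4 nodes, M=5 members, R=3 reactions → 2N=8, M+R=8
member 0 (0-1): L=2.4929, (cx,cy)=(0.5463,0.8376)
member 1 (0-2): L=3.0750, (cx,cy)=(1.0000,0.0000)
member 2 (1-2): L=2.7008, (cx,cy)=(0.6343,-0.7731)
member 3 (1-3): L=3.0380, (cx,cy)=(1.0000,0.0000)
member 4 (2-3): L=2.4729, (cx,cy)=(0.5358,0.8443)
solve A·x = −loads:
  F[0-1] = +2024.4016 N (tension)
  F[0-2] = +912.0260 N (tension)
  F[1-2] = -2193.1571 N (compression)
  F[1-3] = +2497.0580 N (tension)
  F[2-3] = -894.0200 N (compression)
  Rx@0 = -2018.0400 N
  Ry@0 = -1695.5633 N
  Ry@2 = +2450.4233 N

-2193.157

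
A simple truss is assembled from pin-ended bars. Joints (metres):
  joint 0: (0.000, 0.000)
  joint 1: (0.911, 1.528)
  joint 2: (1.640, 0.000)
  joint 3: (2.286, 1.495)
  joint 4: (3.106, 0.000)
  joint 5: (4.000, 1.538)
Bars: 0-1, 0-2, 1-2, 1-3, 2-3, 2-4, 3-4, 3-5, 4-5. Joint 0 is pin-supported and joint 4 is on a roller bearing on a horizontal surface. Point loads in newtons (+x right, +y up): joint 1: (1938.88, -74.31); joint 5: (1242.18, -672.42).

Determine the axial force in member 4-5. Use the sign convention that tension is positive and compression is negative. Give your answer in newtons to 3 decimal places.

N=6 nodes, M=9 members, R=3 reactions → 2N=12, M+R=12
member 0 (0-1): L=1.7790, (cx,cy)=(0.5121,0.8589)
member 1 (0-2): L=1.6400, (cx,cy)=(1.0000,0.0000)
member 2 (1-2): L=1.6930, (cx,cy)=(0.4306,-0.9025)
member 3 (1-3): L=1.3754, (cx,cy)=(0.9997,-0.0240)
member 4 (2-3): L=1.6286, (cx,cy)=(0.3967,0.9180)
member 5 (2-4): L=1.4660, (cx,cy)=(1.0000,0.0000)
member 6 (3-4): L=1.7051, (cx,cy)=(0.4809,-0.8768)
member 7 (3-5): L=1.7145, (cx,cy)=(0.9997,0.0251)
member 8 (4-5): L=1.7790, (cx,cy)=(0.5025,0.8646)
solve A·x = −loads:
  F[0-1] = +1990.7993 N (tension)
  F[0-2] = +2161.5788 N (tension)
  F[1-2] = -1975.0944 N (compression)
  F[1-3] = -68.9462 N (compression)
  F[2-3] = +1941.9121 N (tension)
  F[2-4] = +540.8285 N (tension)
  F[3-4] = -1987.6170 N (compression)
  F[3-5] = +1657.7286 N (tension)
  F[4-5] = -825.8551 N (compression)
  Rx@0 = -3181.0600 N
  Ry@0 = -1709.9532 N
  Ry@4 = +2456.6832 N

-825.855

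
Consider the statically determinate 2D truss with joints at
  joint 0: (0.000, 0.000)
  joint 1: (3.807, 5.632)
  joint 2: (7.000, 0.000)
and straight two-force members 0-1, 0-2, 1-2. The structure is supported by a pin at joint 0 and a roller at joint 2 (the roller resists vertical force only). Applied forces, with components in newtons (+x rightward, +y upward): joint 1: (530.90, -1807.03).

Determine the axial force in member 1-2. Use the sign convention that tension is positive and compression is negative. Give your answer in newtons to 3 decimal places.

-1620.738

N=3 nodes, M=3 members, R=3 reactions → 2N=6, M+R=6
member 0 (0-1): L=6.7980, (cx,cy)=(0.5600,0.8285)
member 1 (0-2): L=7.0000, (cx,cy)=(1.0000,0.0000)
member 2 (1-2): L=6.4742, (cx,cy)=(0.4932,-0.8699)
solve A·x = −loads:
  F[0-1] = -479.3318 N (compression)
  F[0-2] = +799.3346 N (tension)
  F[1-2] = -1620.7378 N (compression)
  Rx@0 = -530.9000 N
  Ry@0 = +397.1169 N
  Ry@2 = +1409.9131 N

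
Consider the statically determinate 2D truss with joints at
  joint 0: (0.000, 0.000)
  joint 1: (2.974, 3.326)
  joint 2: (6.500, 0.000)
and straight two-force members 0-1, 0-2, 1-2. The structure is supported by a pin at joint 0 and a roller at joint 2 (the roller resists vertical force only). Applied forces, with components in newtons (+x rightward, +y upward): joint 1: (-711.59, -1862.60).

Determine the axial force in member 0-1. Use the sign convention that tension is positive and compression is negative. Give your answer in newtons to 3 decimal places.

N=3 nodes, M=3 members, R=3 reactions → 2N=6, M+R=6
member 0 (0-1): L=4.4617, (cx,cy)=(0.6666,0.7455)
member 1 (0-2): L=6.5000, (cx,cy)=(1.0000,0.0000)
member 2 (1-2): L=4.8472, (cx,cy)=(0.7274,-0.6862)
solve A·x = −loads:
  F[0-1] = -1843.8524 N (compression)
  F[0-2] = +517.4463 N (tension)
  F[1-2] = -711.3286 N (compression)
  Rx@0 = +711.5900 N
  Ry@0 = +1374.5040 N
  Ry@2 = +488.0960 N

-1843.852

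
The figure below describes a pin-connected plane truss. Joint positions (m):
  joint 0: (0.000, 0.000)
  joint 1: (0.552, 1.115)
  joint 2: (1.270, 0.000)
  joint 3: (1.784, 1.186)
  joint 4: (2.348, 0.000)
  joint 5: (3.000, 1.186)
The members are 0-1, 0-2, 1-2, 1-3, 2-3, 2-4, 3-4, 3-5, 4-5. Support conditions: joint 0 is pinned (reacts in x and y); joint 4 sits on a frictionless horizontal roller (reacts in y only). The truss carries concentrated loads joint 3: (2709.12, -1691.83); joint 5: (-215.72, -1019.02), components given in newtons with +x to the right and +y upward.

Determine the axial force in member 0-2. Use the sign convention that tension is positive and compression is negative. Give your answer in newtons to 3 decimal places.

1930.992

N=6 nodes, M=9 members, R=3 reactions → 2N=12, M+R=12
member 0 (0-1): L=1.2442, (cx,cy)=(0.4437,0.8962)
member 1 (0-2): L=1.2700, (cx,cy)=(1.0000,0.0000)
member 2 (1-2): L=1.3262, (cx,cy)=(0.5414,-0.8408)
member 3 (1-3): L=1.2340, (cx,cy)=(0.9983,0.0575)
member 4 (2-3): L=1.2926, (cx,cy)=(0.3977,0.9175)
member 5 (2-4): L=1.0780, (cx,cy)=(1.0000,0.0000)
member 6 (3-4): L=1.3133, (cx,cy)=(0.4295,-0.9031)
member 7 (3-5): L=1.2160, (cx,cy)=(1.0000,0.0000)
member 8 (4-5): L=1.3534, (cx,cy)=(0.4817,0.8763)
solve A·x = −loads:
  F[0-1] = +1267.6159 N (tension)
  F[0-2] = +1930.9923 N (tension)
  F[1-2] = -1265.6631 N (compression)
  F[1-3] = +1249.7145 N (tension)
  F[2-3] = +1159.7585 N (tension)
  F[2-4] = +784.5766 N (tension)
  F[3-4] = -3131.3230 N (compression)
  F[3-5] = +344.4832 N (tension)
  F[4-5] = -1162.8540 N (compression)
  Rx@0 = -2493.4000 N
  Ry@0 = -1136.0227 N
  Ry@4 = +3846.8727 N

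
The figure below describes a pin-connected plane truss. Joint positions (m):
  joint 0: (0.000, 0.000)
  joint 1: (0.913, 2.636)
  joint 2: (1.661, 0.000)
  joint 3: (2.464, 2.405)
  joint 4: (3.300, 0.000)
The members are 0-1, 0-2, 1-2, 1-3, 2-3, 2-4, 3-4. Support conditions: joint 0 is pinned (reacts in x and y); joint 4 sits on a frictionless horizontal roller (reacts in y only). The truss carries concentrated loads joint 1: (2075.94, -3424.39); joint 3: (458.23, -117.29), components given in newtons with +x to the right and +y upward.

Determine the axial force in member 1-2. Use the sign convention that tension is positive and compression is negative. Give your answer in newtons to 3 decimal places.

N=5 nodes, M=7 members, R=3 reactions → 2N=10, M+R=10
member 0 (0-1): L=2.7896, (cx,cy)=(0.3273,0.9449)
member 1 (0-2): L=1.6610, (cx,cy)=(1.0000,0.0000)
member 2 (1-2): L=2.7401, (cx,cy)=(0.2730,-0.9620)
member 3 (1-3): L=1.5681, (cx,cy)=(0.9891,-0.1473)
member 4 (2-3): L=2.5355, (cx,cy)=(0.3167,0.9485)
member 5 (2-4): L=1.6390, (cx,cy)=(1.0000,0.0000)
member 6 (3-4): L=2.5462, (cx,cy)=(0.3283,-0.9446)
solve A·x = −loads:
  F[0-1] = -544.4876 N (compression)
  F[0-2] = +2712.3715 N (tension)
  F[1-2] = -2793.8742 N (compression)
  F[1-3] = -1507.9055 N (compression)
  F[2-3] = +2833.6170 N (tension)
  F[2-4] = +1052.2752 N (tension)
  F[3-4] = -3204.8553 N (compression)
  Rx@0 = -2534.1700 N
  Ry@0 = +514.5007 N
  Ry@4 = +3027.1793 N

-2793.874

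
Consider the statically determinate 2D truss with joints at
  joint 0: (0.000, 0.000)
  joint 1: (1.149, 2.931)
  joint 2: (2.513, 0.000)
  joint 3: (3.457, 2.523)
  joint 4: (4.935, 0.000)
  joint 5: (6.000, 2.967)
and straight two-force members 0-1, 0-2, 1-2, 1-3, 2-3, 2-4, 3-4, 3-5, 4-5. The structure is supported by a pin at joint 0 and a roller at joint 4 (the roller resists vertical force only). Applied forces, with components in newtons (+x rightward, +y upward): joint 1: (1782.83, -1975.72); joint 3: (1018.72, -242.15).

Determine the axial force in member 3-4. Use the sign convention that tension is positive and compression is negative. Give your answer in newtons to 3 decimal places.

-2560.482

N=6 nodes, M=9 members, R=3 reactions → 2N=12, M+R=12
member 0 (0-1): L=3.1482, (cx,cy)=(0.3650,0.9310)
member 1 (0-2): L=2.5130, (cx,cy)=(1.0000,0.0000)
member 2 (1-2): L=3.2328, (cx,cy)=(0.4219,-0.9066)
member 3 (1-3): L=2.3438, (cx,cy)=(0.9847,-0.1741)
member 4 (2-3): L=2.6938, (cx,cy)=(0.3504,0.9366)
member 5 (2-4): L=2.4220, (cx,cy)=(1.0000,0.0000)
member 6 (3-4): L=2.9240, (cx,cy)=(0.5055,-0.8628)
member 7 (3-5): L=2.5815, (cx,cy)=(0.9851,0.1720)
member 8 (4-5): L=3.1524, (cx,cy)=(0.3378,0.9412)
solve A·x = −loads:
  F[0-1] = -9.1996 N (compression)
  F[0-2] = +2804.9076 N (tension)
  F[1-2] = -1984.7413 N (compression)
  F[1-3] = -963.4963 N (compression)
  F[2-3] = +1921.2627 N (tension)
  F[2-4] = +1294.2342 N (tension)
  F[3-4] = -2560.4825 N (compression)
  F[3-5] = -0.0000 N (compression)
  F[4-5] = +0.0000 N (tension)
  Rx@0 = -2801.5500 N
  Ry@0 = +8.5650 N
  Ry@4 = +2209.3050 N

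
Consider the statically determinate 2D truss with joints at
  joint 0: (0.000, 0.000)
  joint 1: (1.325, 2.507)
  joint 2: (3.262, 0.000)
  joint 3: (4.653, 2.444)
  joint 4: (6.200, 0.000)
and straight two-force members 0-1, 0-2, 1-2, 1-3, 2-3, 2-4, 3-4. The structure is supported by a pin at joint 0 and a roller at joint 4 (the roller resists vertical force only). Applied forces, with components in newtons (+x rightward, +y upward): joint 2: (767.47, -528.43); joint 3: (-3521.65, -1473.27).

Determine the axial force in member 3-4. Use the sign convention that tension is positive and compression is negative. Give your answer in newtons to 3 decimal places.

N=5 nodes, M=7 members, R=3 reactions → 2N=10, M+R=10
member 0 (0-1): L=2.8356, (cx,cy)=(0.4673,0.8841)
member 1 (0-2): L=3.2620, (cx,cy)=(1.0000,0.0000)
member 2 (1-2): L=3.1681, (cx,cy)=(0.6114,-0.7913)
member 3 (1-3): L=3.3286, (cx,cy)=(0.9998,-0.0189)
member 4 (2-3): L=2.8121, (cx,cy)=(0.4946,0.8691)
member 5 (2-4): L=2.9380, (cx,cy)=(1.0000,0.0000)
member 6 (3-4): L=2.8925, (cx,cy)=(0.5348,-0.8450)
solve A·x = −loads:
  F[0-1] = -2269.1923 N (compression)
  F[0-2] = -1693.8502 N (compression)
  F[1-2] = +2598.6631 N (tension)
  F[1-3] = -2649.6337 N (compression)
  F[2-3] = -1758.0849 N (compression)
  F[2-4] = -2.8636 N (compression)
  F[3-4] = +5.3541 N (tension)
  Rx@0 = +2754.1800 N
  Ry@0 = +2006.2240 N
  Ry@4 = -4.5240 N

5.354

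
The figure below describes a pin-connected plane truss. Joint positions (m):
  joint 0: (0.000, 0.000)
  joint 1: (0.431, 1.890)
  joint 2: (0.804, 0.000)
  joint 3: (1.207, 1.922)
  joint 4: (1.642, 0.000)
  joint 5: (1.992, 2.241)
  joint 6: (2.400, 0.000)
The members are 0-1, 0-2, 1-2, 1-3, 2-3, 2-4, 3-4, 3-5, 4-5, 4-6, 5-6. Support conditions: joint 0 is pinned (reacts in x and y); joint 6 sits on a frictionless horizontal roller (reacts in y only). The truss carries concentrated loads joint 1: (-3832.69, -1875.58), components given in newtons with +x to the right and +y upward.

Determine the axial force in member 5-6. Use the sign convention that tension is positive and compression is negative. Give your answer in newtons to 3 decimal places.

N=7 nodes, M=11 members, R=3 reactions → 2N=14, M+R=14
member 0 (0-1): L=1.9385, (cx,cy)=(0.2223,0.9750)
member 1 (0-2): L=0.8040, (cx,cy)=(1.0000,0.0000)
member 2 (1-2): L=1.9265, (cx,cy)=(0.1936,-0.9811)
member 3 (1-3): L=0.7767, (cx,cy)=(0.9992,0.0412)
member 4 (2-3): L=1.9638, (cx,cy)=(0.2052,0.9787)
member 5 (2-4): L=0.8380, (cx,cy)=(1.0000,0.0000)
member 6 (3-4): L=1.9706, (cx,cy)=(0.2207,-0.9753)
member 7 (3-5): L=0.8473, (cx,cy)=(0.9264,0.3765)
member 8 (4-5): L=2.2682, (cx,cy)=(0.1543,0.9880)
member 9 (4-6): L=0.7580, (cx,cy)=(1.0000,0.0000)
member 10 (5-6): L=2.2778, (cx,cy)=(0.1791,-0.9838)
solve A·x = −loads:
  F[0-1] = -4673.9883 N (compression)
  F[0-2] = -2793.5010 N (compression)
  F[1-2] = +2827.5471 N (tension)
  F[1-3] = +2247.9405 N (tension)
  F[2-3] = -2834.3642 N (compression)
  F[2-4] = -1664.3781 N (compression)
  F[3-4] = +3152.7337 N (tension)
  F[3-5] = +1045.3397 N (tension)
  F[4-5] = -3112.2383 N (compression)
  F[4-6] = -488.1836 N (compression)
  F[5-6] = +2725.4979 N (tension)
  Rx@0 = +3832.6900 N
  Ry@0 = +4557.0005 N
  Ry@6 = -2681.4205 N

2725.498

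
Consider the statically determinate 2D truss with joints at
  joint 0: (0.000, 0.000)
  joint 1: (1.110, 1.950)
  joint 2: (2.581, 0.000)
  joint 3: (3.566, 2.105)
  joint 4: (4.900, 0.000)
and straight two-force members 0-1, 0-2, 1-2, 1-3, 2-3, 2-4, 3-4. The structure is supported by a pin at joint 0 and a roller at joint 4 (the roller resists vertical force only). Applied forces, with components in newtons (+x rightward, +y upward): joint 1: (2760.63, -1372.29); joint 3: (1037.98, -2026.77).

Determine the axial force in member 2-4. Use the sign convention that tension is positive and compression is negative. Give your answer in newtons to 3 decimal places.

2110.561

N=5 nodes, M=7 members, R=3 reactions → 2N=10, M+R=10
member 0 (0-1): L=2.2438, (cx,cy)=(0.4947,0.8691)
member 1 (0-2): L=2.5810, (cx,cy)=(1.0000,0.0000)
member 2 (1-2): L=2.4426, (cx,cy)=(0.6022,-0.7983)
member 3 (1-3): L=2.4609, (cx,cy)=(0.9980,0.0630)
member 4 (2-3): L=2.3241, (cx,cy)=(0.4238,0.9057)
member 5 (2-4): L=2.3190, (cx,cy)=(1.0000,0.0000)
member 6 (3-4): L=2.4921, (cx,cy)=(0.5353,-0.8447)
solve A·x = −loads:
  F[0-1] = -79.0232 N (compression)
  F[0-2] = +3837.7027 N (tension)
  F[1-2] = -1769.9954 N (compression)
  F[1-3] = -1737.2369 N (compression)
  F[2-3] = +1560.0832 N (tension)
  F[2-4] = +2110.5615 N (tension)
  F[3-4] = -3942.8321 N (compression)
  Rx@0 = -3798.6100 N
  Ry@0 = +68.6763 N
  Ry@4 = +3330.3837 N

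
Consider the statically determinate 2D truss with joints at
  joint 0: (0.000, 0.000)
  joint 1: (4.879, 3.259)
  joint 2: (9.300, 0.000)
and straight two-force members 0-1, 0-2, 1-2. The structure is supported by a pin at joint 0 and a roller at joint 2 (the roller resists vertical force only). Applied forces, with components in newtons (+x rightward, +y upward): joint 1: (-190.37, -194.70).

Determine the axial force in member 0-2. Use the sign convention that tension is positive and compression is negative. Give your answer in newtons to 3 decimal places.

N=3 nodes, M=3 members, R=3 reactions → 2N=6, M+R=6
member 0 (0-1): L=5.8673, (cx,cy)=(0.8316,0.5554)
member 1 (0-2): L=9.3000, (cx,cy)=(1.0000,0.0000)
member 2 (1-2): L=5.4924, (cx,cy)=(0.8049,-0.5934)
solve A·x = −loads:
  F[0-1] = -286.7368 N (compression)
  F[0-2] = +48.0665 N (tension)
  F[1-2] = -59.7149 N (compression)
  Rx@0 = +190.3700 N
  Ry@0 = +159.2672 N
  Ry@2 = +35.4328 N

48.066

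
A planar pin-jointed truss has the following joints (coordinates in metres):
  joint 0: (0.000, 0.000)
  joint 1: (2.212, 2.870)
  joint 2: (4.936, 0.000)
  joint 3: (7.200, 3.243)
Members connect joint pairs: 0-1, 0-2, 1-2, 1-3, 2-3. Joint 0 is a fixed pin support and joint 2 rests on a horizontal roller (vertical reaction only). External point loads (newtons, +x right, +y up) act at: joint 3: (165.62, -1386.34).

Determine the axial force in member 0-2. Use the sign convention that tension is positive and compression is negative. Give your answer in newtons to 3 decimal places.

-408.335

N=4 nodes, M=5 members, R=3 reactions → 2N=8, M+R=8
member 0 (0-1): L=3.6235, (cx,cy)=(0.6105,0.7920)
member 1 (0-2): L=4.9360, (cx,cy)=(1.0000,0.0000)
member 2 (1-2): L=3.9569, (cx,cy)=(0.6884,-0.7253)
member 3 (1-3): L=5.0019, (cx,cy)=(0.9972,0.0746)
member 4 (2-3): L=3.9551, (cx,cy)=(0.5724,0.8200)
solve A·x = −loads:
  F[0-1] = +940.2042 N (tension)
  F[0-2] = -408.3346 N (compression)
  F[1-2] = -903.4153 N (compression)
  F[1-3] = +1199.2203 N (tension)
  F[2-3] = -1799.8132 N (compression)
  Rx@0 = -165.6200 N
  Ry@0 = -744.6879 N
  Ry@2 = +2131.0279 N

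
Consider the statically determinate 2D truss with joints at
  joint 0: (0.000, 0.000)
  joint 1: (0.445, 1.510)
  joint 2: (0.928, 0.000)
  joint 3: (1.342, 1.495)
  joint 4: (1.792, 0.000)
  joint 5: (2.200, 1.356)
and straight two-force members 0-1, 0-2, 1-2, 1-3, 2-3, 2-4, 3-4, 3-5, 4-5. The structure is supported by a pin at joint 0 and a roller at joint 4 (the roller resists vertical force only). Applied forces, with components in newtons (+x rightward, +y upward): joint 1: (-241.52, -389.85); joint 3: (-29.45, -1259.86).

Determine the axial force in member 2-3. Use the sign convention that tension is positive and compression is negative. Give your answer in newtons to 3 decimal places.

-467.081

N=6 nodes, M=9 members, R=3 reactions → 2N=12, M+R=12
member 0 (0-1): L=1.5742, (cx,cy)=(0.2827,0.9592)
member 1 (0-2): L=0.9280, (cx,cy)=(1.0000,0.0000)
member 2 (1-2): L=1.5854, (cx,cy)=(0.3047,-0.9525)
member 3 (1-3): L=0.8971, (cx,cy)=(0.9999,-0.0167)
member 4 (2-3): L=1.5513, (cx,cy)=(0.2669,0.9637)
member 5 (2-4): L=0.8640, (cx,cy)=(1.0000,0.0000)
member 6 (3-4): L=1.5613, (cx,cy)=(0.2882,-0.9576)
member 7 (3-5): L=0.8692, (cx,cy)=(0.9871,-0.1599)
member 8 (4-5): L=1.4161, (cx,cy)=(0.2881,0.9576)
solve A·x = −loads:
  F[0-1] = -873.1040 N (compression)
  F[0-2] = -24.1591 N (compression)
  F[1-2] = +472.6069 N (tension)
  F[1-3] = -149.2968 N (compression)
  F[2-3] = -467.0805 N (compression)
  F[2-4] = +244.4800 N (tension)
  F[3-4] = -848.2137 N (compression)
  F[3-5] = +0.0000 N (tension)
  F[4-5] = -0.0000 N (compression)
  Rx@0 = +270.9700 N
  Ry@0 = +837.4932 N
  Ry@4 = +812.2168 N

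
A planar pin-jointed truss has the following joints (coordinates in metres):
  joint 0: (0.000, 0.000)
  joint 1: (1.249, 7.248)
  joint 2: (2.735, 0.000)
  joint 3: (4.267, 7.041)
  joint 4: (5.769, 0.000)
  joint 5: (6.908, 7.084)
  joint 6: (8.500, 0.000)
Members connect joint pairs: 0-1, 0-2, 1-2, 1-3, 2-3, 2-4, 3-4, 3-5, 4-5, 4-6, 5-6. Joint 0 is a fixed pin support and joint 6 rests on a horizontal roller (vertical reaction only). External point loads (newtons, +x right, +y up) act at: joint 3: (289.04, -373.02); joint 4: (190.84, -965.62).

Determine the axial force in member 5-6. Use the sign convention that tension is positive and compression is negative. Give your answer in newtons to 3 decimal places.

-1109.043

N=7 nodes, M=11 members, R=3 reactions → 2N=14, M+R=14
member 0 (0-1): L=7.3548, (cx,cy)=(0.1698,0.9855)
member 1 (0-2): L=2.7350, (cx,cy)=(1.0000,0.0000)
member 2 (1-2): L=7.3988, (cx,cy)=(0.2008,-0.9796)
member 3 (1-3): L=3.0251, (cx,cy)=(0.9977,-0.0684)
member 4 (2-3): L=7.2057, (cx,cy)=(0.2126,0.9771)
member 5 (2-4): L=3.0340, (cx,cy)=(1.0000,0.0000)
member 6 (3-4): L=7.1994, (cx,cy)=(0.2086,-0.9780)
member 7 (3-5): L=2.6414, (cx,cy)=(0.9999,0.0163)
member 8 (4-5): L=7.1750, (cx,cy)=(0.1587,0.9873)
member 9 (4-6): L=2.7310, (cx,cy)=(1.0000,0.0000)
member 10 (5-6): L=7.2607, (cx,cy)=(0.2193,-0.9757)
solve A·x = −loads:
  F[0-1] = -260.3667 N (compression)
  F[0-2] = +524.0956 N (tension)
  F[1-2] = +268.7976 N (tension)
  F[1-3] = -98.4328 N (compression)
  F[2-3] = -269.4814 N (compression)
  F[2-4] = +635.3760 N (tension)
  F[3-4] = -126.0179 N (compression)
  F[3-5] = -418.3006 N (compression)
  F[4-5] = +1102.8496 N (tension)
  F[4-6] = +243.1722 N (tension)
  F[5-6] = -1109.0429 N (compression)
  Rx@0 = -479.8800 N
  Ry@0 = +256.5849 N
  Ry@6 = +1082.0551 N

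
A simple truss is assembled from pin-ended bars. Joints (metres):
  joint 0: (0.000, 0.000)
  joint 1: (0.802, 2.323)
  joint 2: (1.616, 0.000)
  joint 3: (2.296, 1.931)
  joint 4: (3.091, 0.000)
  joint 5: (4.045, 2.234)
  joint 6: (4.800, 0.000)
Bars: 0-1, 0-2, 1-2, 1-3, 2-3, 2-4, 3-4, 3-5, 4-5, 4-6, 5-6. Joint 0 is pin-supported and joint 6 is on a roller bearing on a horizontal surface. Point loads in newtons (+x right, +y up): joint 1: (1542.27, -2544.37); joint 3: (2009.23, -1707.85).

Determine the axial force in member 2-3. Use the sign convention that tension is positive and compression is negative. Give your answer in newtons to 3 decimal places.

N=7 nodes, M=11 members, R=3 reactions → 2N=14, M+R=14
member 0 (0-1): L=2.4575, (cx,cy)=(0.3263,0.9453)
member 1 (0-2): L=1.6160, (cx,cy)=(1.0000,0.0000)
member 2 (1-2): L=2.4615, (cx,cy)=(0.3307,-0.9437)
member 3 (1-3): L=1.5446, (cx,cy)=(0.9673,-0.2538)
member 4 (2-3): L=2.0472, (cx,cy)=(0.3322,0.9432)
member 5 (2-4): L=1.4750, (cx,cy)=(1.0000,0.0000)
member 6 (3-4): L=2.0882, (cx,cy)=(0.3807,-0.9247)
member 7 (3-5): L=1.7751, (cx,cy)=(0.9853,0.1707)
member 8 (4-5): L=2.4292, (cx,cy)=(0.3927,0.9197)
member 9 (4-6): L=1.7090, (cx,cy)=(1.0000,0.0000)
member 10 (5-6): L=2.3581, (cx,cy)=(0.3202,-0.9474)
solve A·x = −loads:
  F[0-1] = -1539.7862 N (compression)
  F[0-2] = +4053.9966 N (tension)
  F[1-2] = -644.5651 N (compression)
  F[1-3] = -1893.6118 N (compression)
  F[2-3] = +644.9159 N (tension)
  F[2-4] = +3626.6301 N (tension)
  F[3-4] = -3457.3398 N (compression)
  F[3-5] = -2344.8298 N (compression)
  F[4-5] = +3476.2970 N (tension)
  F[4-6] = +945.1810 N (tension)
  F[5-6] = -2952.1331 N (compression)
  Rx@0 = -3551.5000 N
  Ry@0 = +1455.4857 N
  Ry@6 = +2796.7343 N

644.916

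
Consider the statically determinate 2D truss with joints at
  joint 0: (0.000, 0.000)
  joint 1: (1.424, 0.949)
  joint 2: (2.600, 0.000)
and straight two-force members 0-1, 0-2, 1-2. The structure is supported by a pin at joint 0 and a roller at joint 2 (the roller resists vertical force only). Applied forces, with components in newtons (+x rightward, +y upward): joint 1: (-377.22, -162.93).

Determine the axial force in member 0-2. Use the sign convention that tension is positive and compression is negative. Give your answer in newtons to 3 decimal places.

N=3 nodes, M=3 members, R=3 reactions → 2N=6, M+R=6
member 0 (0-1): L=1.7113, (cx,cy)=(0.8321,0.5546)
member 1 (0-2): L=2.6000, (cx,cy)=(1.0000,0.0000)
member 2 (1-2): L=1.5112, (cx,cy)=(0.7782,-0.6280)
solve A·x = −loads:
  F[0-1] = -381.1630 N (compression)
  F[0-2] = -60.0389 N (compression)
  F[1-2] = +77.1496 N (tension)
  Rx@0 = +377.2200 N
  Ry@0 = +211.3798 N
  Ry@2 = -48.4498 N

-60.039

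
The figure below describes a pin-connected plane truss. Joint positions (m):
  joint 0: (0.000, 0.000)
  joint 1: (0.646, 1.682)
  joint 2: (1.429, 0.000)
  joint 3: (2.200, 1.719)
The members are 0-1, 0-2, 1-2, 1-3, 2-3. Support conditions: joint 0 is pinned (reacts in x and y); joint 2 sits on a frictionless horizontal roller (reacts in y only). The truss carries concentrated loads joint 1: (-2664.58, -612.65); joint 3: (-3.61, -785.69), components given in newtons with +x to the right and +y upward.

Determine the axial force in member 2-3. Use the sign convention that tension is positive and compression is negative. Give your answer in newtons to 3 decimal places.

N=4 nodes, M=5 members, R=3 reactions → 2N=8, M+R=8
member 0 (0-1): L=1.8018, (cx,cy)=(0.3585,0.9335)
member 1 (0-2): L=1.4290, (cx,cy)=(1.0000,0.0000)
member 2 (1-2): L=1.8553, (cx,cy)=(0.4220,-0.9066)
member 3 (1-3): L=1.5544, (cx,cy)=(0.9997,0.0238)
member 4 (2-3): L=1.8840, (cx,cy)=(0.4092,0.9124)
solve A·x = −loads:
  F[0-1] = -3269.8502 N (compression)
  F[0-2] = -1495.8416 N (compression)
  F[1-2] = +2700.4784 N (tension)
  F[1-3] = +352.6498 N (tension)
  F[2-3] = -870.2984 N (compression)
  Rx@0 = +2668.1900 N
  Ry@0 = +3052.4612 N
  Ry@2 = -1654.1212 N

-870.298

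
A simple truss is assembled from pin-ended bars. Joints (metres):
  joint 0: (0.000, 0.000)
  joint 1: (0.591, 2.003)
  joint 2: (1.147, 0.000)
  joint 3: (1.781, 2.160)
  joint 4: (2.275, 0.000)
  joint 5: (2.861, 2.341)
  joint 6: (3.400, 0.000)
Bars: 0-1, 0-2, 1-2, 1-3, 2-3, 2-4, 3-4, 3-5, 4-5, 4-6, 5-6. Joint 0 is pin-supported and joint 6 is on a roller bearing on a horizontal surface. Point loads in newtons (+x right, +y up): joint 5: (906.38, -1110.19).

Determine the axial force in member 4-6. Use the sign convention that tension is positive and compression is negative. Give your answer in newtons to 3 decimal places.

N=7 nodes, M=11 members, R=3 reactions → 2N=14, M+R=14
member 0 (0-1): L=2.0884, (cx,cy)=(0.2830,0.9591)
member 1 (0-2): L=1.1470, (cx,cy)=(1.0000,0.0000)
member 2 (1-2): L=2.0787, (cx,cy)=(0.2675,-0.9636)
member 3 (1-3): L=1.2003, (cx,cy)=(0.9914,0.1308)
member 4 (2-3): L=2.2511, (cx,cy)=(0.2816,0.9595)
member 5 (2-4): L=1.1280, (cx,cy)=(1.0000,0.0000)
member 6 (3-4): L=2.2158, (cx,cy)=(0.2229,-0.9748)
member 7 (3-5): L=1.0951, (cx,cy)=(0.9862,0.1653)
member 8 (4-5): L=2.4132, (cx,cy)=(0.2428,0.9701)
member 9 (4-6): L=1.1250, (cx,cy)=(1.0000,0.0000)
member 10 (5-6): L=2.4022, (cx,cy)=(0.2244,-0.9745)
solve A·x = −loads:
  F[0-1] = +467.1688 N (tension)
  F[0-2] = +774.1732 N (tension)
  F[1-2] = -431.1231 N (compression)
  F[1-3] = +249.6643 N (tension)
  F[2-3] = +432.9406 N (tension)
  F[2-4] = +536.9284 N (tension)
  F[3-4] = -381.5018 N (compression)
  F[3-5] = +460.8451 N (tension)
  F[4-5] = +383.3743 N (tension)
  F[4-6] = +358.7796 N (tension)
  F[5-6] = -1599.0315 N (compression)
  Rx@0 = -906.3800 N
  Ry@0 = -448.0715 N
  Ry@6 = +1558.2615 N

358.780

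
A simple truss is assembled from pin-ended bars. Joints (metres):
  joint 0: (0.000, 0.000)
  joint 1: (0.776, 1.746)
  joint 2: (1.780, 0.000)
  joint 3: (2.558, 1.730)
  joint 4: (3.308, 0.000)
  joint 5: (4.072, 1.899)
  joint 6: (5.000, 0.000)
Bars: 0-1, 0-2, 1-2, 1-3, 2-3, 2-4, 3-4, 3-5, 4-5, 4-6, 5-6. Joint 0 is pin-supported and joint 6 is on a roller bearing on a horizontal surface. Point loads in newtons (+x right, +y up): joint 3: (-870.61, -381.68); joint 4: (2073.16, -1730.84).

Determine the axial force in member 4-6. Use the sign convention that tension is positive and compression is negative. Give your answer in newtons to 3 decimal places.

507.815

N=7 nodes, M=11 members, R=3 reactions → 2N=14, M+R=14
member 0 (0-1): L=1.9107, (cx,cy)=(0.4061,0.9138)
member 1 (0-2): L=1.7800, (cx,cy)=(1.0000,0.0000)
member 2 (1-2): L=2.0141, (cx,cy)=(0.4985,-0.8669)
member 3 (1-3): L=1.7821, (cx,cy)=(1.0000,-0.0090)
member 4 (2-3): L=1.8969, (cx,cy)=(0.4101,0.9120)
member 5 (2-4): L=1.5280, (cx,cy)=(1.0000,0.0000)
member 6 (3-4): L=1.8856, (cx,cy)=(0.3978,-0.9175)
member 7 (3-5): L=1.5234, (cx,cy)=(0.9938,0.1109)
member 8 (4-5): L=2.0469, (cx,cy)=(0.3732,0.9277)
member 9 (4-6): L=1.6920, (cx,cy)=(1.0000,0.0000)
member 10 (5-6): L=2.1136, (cx,cy)=(0.4391,-0.8985)
solve A·x = −loads:
  F[0-1] = -1174.5965 N (compression)
  F[0-2] = +1679.5988 N (tension)
  F[1-2] = +1249.5575 N (tension)
  F[1-3] = -1099.9848 N (compression)
  F[2-3] = -1187.7324 N (compression)
  F[2-4] = +2789.6335 N (tension)
  F[3-4] = +635.9388 N (tension)
  F[3-5] = -975.4430 N (compression)
  F[4-5] = +1236.7470 N (tension)
  F[4-6] = +507.8150 N (tension)
  F[5-6] = -1156.6027 N (compression)
  Rx@0 = -1202.5500 N
  Ry@0 = +1073.3598 N
  Ry@6 = +1039.1602 N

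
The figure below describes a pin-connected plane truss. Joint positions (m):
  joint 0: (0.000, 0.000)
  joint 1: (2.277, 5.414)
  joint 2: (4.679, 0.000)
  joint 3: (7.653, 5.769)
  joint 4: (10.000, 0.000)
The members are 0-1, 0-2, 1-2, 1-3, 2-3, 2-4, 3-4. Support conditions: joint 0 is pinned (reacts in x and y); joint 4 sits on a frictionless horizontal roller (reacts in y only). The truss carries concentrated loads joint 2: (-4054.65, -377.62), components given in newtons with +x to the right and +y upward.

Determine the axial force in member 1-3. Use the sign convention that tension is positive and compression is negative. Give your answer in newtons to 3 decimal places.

-169.078

N=5 nodes, M=7 members, R=3 reactions → 2N=10, M+R=10
member 0 (0-1): L=5.8733, (cx,cy)=(0.3877,0.9218)
member 1 (0-2): L=4.6790, (cx,cy)=(1.0000,0.0000)
member 2 (1-2): L=5.9229, (cx,cy)=(0.4055,-0.9141)
member 3 (1-3): L=5.3877, (cx,cy)=(0.9978,0.0659)
member 4 (2-3): L=6.4905, (cx,cy)=(0.4582,0.8888)
member 5 (2-4): L=5.3210, (cx,cy)=(1.0000,0.0000)
member 6 (3-4): L=6.2281, (cx,cy)=(0.3768,-0.9263)
solve A·x = −loads:
  F[0-1] = -217.9792 N (compression)
  F[0-2] = -3970.1429 N (compression)
  F[1-2] = +207.6315 N (tension)
  F[1-3] = -169.0780 N (compression)
  F[2-3] = +211.3185 N (tension)
  F[2-4] = +71.8821 N (tension)
  F[3-4] = -190.7507 N (compression)
  Rx@0 = +4054.6500 N
  Ry@0 = +200.9316 N
  Ry@4 = +176.6884 N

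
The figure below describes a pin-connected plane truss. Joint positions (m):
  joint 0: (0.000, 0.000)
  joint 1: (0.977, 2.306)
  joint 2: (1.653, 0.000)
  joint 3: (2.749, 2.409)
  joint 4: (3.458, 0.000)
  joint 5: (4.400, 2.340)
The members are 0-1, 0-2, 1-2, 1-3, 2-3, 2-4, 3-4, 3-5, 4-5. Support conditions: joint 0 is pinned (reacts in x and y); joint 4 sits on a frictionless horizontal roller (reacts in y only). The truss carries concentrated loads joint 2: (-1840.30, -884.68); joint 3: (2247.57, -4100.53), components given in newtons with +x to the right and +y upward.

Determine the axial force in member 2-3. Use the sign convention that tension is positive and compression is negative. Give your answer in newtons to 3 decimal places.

N=6 nodes, M=9 members, R=3 reactions → 2N=12, M+R=12
member 0 (0-1): L=2.5044, (cx,cy)=(0.3901,0.9208)
member 1 (0-2): L=1.6530, (cx,cy)=(1.0000,0.0000)
member 2 (1-2): L=2.4030, (cx,cy)=(0.2813,-0.9596)
member 3 (1-3): L=1.7750, (cx,cy)=(0.9983,0.0580)
member 4 (2-3): L=2.6466, (cx,cy)=(0.4141,0.9102)
member 5 (2-4): L=1.8050, (cx,cy)=(1.0000,0.0000)
member 6 (3-4): L=2.5112, (cx,cy)=(0.2823,-0.9593)
member 7 (3-5): L=1.6524, (cx,cy)=(0.9991,-0.0418)
member 8 (4-5): L=2.5225, (cx,cy)=(0.3734,0.9277)
solve A·x = −loads:
  F[0-1] = +285.8881 N (tension)
  F[0-2] = +295.7425 N (tension)
  F[1-2] = -263.0763 N (compression)
  F[1-3] = +185.8467 N (tension)
  F[2-3] = +1249.2884 N (tension)
  F[2-4] = +1544.6861 N (tension)
  F[3-4] = -5471.0373 N (compression)
  F[3-5] = +0.0000 N (tension)
  F[4-5] = -0.0000 N (compression)
  Rx@0 = -407.2700 N
  Ry@0 = -263.2368 N
  Ry@4 = +5248.4468 N

1249.288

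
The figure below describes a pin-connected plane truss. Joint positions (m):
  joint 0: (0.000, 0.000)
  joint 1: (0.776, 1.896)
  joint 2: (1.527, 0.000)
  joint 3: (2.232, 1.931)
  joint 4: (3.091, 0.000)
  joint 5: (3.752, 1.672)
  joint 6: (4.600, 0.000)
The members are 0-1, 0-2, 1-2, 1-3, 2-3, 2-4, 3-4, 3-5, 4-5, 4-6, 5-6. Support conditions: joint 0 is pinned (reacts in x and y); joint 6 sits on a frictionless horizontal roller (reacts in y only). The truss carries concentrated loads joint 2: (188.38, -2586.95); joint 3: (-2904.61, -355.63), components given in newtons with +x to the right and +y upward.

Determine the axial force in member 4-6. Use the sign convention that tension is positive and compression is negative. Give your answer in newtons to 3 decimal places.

-95.345

N=7 nodes, M=11 members, R=3 reactions → 2N=14, M+R=14
member 0 (0-1): L=2.0487, (cx,cy)=(0.3788,0.9255)
member 1 (0-2): L=1.5270, (cx,cy)=(1.0000,0.0000)
member 2 (1-2): L=2.0393, (cx,cy)=(0.3683,-0.9297)
member 3 (1-3): L=1.4564, (cx,cy)=(0.9997,0.0240)
member 4 (2-3): L=2.0557, (cx,cy)=(0.3430,0.9394)
member 5 (2-4): L=1.5640, (cx,cy)=(1.0000,0.0000)
member 6 (3-4): L=2.1134, (cx,cy)=(0.4064,-0.9137)
member 7 (3-5): L=1.5419, (cx,cy)=(0.9858,-0.1680)
member 8 (4-5): L=1.7979, (cx,cy)=(0.3676,0.9300)
member 9 (4-6): L=1.5090, (cx,cy)=(1.0000,0.0000)
member 10 (5-6): L=1.8748, (cx,cy)=(0.4523,-0.8919)
solve A·x = −loads:
  F[0-1] = -3382.6295 N (compression)
  F[0-2] = -1434.9410 N (compression)
  F[1-2] = +3302.6358 N (tension)
  F[1-3] = -2498.2405 N (compression)
  F[2-3] = -514.8073 N (compression)
  F[2-4] = -230.5360 N (compression)
  F[3-4] = +176.1091 N (tension)
  F[3-5] = +161.2483 N (tension)
  F[4-5] = -173.0242 N (compression)
  F[4-6] = -95.3452 N (compression)
  F[5-6] = +210.7883 N (tension)
  Rx@0 = +2716.2300 N
  Ry@0 = +3130.5720 N
  Ry@6 = -187.9920 N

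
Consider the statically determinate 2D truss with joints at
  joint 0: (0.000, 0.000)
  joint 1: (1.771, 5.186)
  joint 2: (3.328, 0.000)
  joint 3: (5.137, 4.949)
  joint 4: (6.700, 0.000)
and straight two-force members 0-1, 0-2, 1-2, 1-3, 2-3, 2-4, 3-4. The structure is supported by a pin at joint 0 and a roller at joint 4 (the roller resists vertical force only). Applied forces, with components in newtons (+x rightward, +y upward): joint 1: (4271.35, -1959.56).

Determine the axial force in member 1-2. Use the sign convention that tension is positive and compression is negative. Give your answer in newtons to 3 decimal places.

-3806.011

N=5 nodes, M=7 members, R=3 reactions → 2N=10, M+R=10
member 0 (0-1): L=5.4801, (cx,cy)=(0.3232,0.9463)
member 1 (0-2): L=3.3280, (cx,cy)=(1.0000,0.0000)
member 2 (1-2): L=5.4147, (cx,cy)=(0.2876,-0.9578)
member 3 (1-3): L=3.3743, (cx,cy)=(0.9975,-0.0702)
member 4 (2-3): L=5.2693, (cx,cy)=(0.3433,0.9392)
member 5 (2-4): L=3.3720, (cx,cy)=(1.0000,0.0000)
member 6 (3-4): L=5.1899, (cx,cy)=(0.3012,-0.9536)
solve A·x = −loads:
  F[0-1] = +1970.2845 N (tension)
  F[0-2] = +3634.6097 N (tension)
  F[1-2] = -3806.0110 N (compression)
  F[1-3] = -2546.4754 N (compression)
  F[2-3] = +3881.1565 N (tension)
  F[2-4] = +1207.7387 N (tension)
  F[3-4] = -4010.3023 N (compression)
  Rx@0 = -4271.3500 N
  Ry@0 = -1864.5597 N
  Ry@4 = +3824.1197 N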